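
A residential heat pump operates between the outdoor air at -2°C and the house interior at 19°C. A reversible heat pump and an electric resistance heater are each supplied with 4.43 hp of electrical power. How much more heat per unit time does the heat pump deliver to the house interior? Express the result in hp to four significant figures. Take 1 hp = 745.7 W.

In absolute terms T_C = 271.15 K and T_H = 292.15 K, so ΔT = 21.00 K.
COP_Carnot = T_H/ΔT = 292.15/21.00 = 13.91.
The heat pump delivers Q̇_H = COP × Ẇ = 61.63 hp; the resistance heater delivers Ẇ = 4.430 hp.
Extra = (COP − 1)·Ẇ = 57.20 hp.

57.20 hp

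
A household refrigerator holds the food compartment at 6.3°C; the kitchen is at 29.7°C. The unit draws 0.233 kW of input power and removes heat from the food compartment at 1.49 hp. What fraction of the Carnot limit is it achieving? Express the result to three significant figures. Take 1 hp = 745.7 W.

Converting, Q̇_C = 1.490 hp = 1.111 kW, so COP_actual = Q̇_C/Ẇ = 1.111/0.2330 = 4.769.
In absolute terms T_C = 279.45 K and T_H = 302.85 K, so ΔT = 23.40 K.
COP_Carnot = T_C/ΔT = 279.45/23.40 = 11.94.
η_II = COP_actual/COP_Carnot = 4.769/11.94 = 0.3993.

0.399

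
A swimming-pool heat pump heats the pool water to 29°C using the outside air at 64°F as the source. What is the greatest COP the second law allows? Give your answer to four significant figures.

In absolute terms T_C = 290.93 K and T_H = 302.15 K, so ΔT = 11.22 K.
For a reversible cycle, COP_Carnot = T_H/ΔT = 302.15/11.22 = 26.92.

26.92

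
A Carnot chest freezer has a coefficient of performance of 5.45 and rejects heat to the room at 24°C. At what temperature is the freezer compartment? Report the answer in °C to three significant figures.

-22.1 °C

For a Carnot refrigerator COP_R = T_C/(T_H − T_C), so T_C = COP·T_H/(1 + COP).
With T_H = 297.15 K, T_C = 5.45 × 297.15/6.450 = 251.08 K.
Converting, 251.08 K = -22.07°C.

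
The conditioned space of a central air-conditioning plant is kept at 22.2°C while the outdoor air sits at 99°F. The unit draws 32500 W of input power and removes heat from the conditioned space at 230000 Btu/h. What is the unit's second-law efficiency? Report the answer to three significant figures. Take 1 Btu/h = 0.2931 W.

Converting, Q̇_C = 230000 Btu/h = 67410 W, so COP_actual = Q̇_C/Ẇ = 67410/32500 = 2.074.
In absolute terms T_C = 295.35 K and T_H = 310.37 K, so ΔT = 15.02 K.
COP_Carnot = T_C/ΔT = 295.35/15.02 = 19.66.
η_II = COP_actual/COP_Carnot = 2.074/19.66 = 0.1055.

0.106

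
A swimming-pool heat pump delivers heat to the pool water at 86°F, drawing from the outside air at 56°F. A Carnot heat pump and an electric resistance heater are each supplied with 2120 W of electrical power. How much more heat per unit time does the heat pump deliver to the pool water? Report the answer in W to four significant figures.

36440 W

In absolute terms T_C = 286.48 K and T_H = 303.15 K, so ΔT = 16.67 K.
COP_Carnot = T_H/ΔT = 303.15/16.67 = 18.19.
The heat pump delivers Q̇_H = COP × Ẇ = 38560 W; the resistance heater delivers Ẇ = 2120 W.
Extra = (COP − 1)·Ẇ = 36440 W.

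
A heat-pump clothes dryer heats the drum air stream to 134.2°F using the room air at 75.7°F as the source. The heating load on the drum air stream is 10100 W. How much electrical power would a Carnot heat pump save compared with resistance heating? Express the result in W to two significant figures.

9100 W

In absolute terms T_C = 297.43 K and T_H = 329.93 K, so ΔT = 32.50 K.
COP_Carnot = T_H/ΔT = 329.93/32.50 = 10.15.
Resistance heating needs Ẇ_res = Q̇_H = 10100 W; the reversible heat pump needs only Ẇ_hp = Q̇_H/COP = 994.9 W.
Saving = 10100 − 994.9 = 9105 W.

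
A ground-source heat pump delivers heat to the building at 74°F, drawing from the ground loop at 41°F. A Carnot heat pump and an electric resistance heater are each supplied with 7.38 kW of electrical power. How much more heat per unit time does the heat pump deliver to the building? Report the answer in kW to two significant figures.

110 kW

In absolute terms T_C = 278.15 K and T_H = 296.48 K, so ΔT = 18.33 K.
COP_Carnot = T_H/ΔT = 296.48/18.33 = 16.17.
The heat pump delivers Q̇_H = COP × Ẇ = 119.3 kW; the resistance heater delivers Ẇ = 7.380 kW.
Extra = (COP − 1)·Ẇ = 112.0 kW.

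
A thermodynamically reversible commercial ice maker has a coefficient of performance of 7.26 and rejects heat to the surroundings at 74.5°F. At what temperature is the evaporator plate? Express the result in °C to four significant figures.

For a Carnot refrigerator COP_R = T_C/(T_H − T_C), so T_C = COP·T_H/(1 + COP).
With T_H = 296.76 K, T_C = 7.26 × 296.76/8.260 = 260.83 K.
Converting, 260.83 K = -12.32°C.

-12.32 °C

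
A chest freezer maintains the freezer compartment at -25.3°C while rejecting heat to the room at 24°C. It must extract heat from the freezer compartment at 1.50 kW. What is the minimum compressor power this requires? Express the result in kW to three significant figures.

In absolute terms T_C = 247.85 K and T_H = 297.15 K, so ΔT = 49.30 K.
COP_Carnot = T_C/ΔT = 247.85/49.30 = 5.027.
Ẇ_min = Q̇/COP_Carnot = 1.500/5.027 = 0.2984 kW.

0.298 kW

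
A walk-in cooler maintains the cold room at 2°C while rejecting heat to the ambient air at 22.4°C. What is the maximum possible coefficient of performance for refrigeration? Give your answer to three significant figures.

13.5

In absolute terms T_C = 275.15 K and T_H = 295.55 K, so ΔT = 20.40 K.
For a reversible cycle, COP_Carnot = T_C/ΔT = 275.15/20.40 = 13.49.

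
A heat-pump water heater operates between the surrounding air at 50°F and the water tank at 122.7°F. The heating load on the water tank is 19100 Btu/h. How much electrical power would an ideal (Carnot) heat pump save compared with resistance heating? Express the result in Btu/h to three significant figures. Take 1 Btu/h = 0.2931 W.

16700 Btu/h

In absolute terms T_C = 283.15 K and T_H = 323.54 K, so ΔT = 40.39 K.
COP_Carnot = T_H/ΔT = 323.54/40.39 = 8.011.
Resistance heating needs Ẇ_res = Q̇_H = 19100 Btu/h; the reversible heat pump needs only Ẇ_hp = Q̇_H/COP = 2384 Btu/h.
Saving = 19100 − 2384 = 16720 Btu/h.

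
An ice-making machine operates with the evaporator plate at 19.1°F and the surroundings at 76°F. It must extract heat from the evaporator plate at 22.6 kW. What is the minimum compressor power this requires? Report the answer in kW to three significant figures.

In absolute terms T_C = 265.98 K and T_H = 297.59 K, so ΔT = 31.61 K.
COP_Carnot = T_C/ΔT = 265.98/31.61 = 8.414.
Ẇ_min = Q̇/COP_Carnot = 22.60/8.414 = 2.686 kW.

2.69 kW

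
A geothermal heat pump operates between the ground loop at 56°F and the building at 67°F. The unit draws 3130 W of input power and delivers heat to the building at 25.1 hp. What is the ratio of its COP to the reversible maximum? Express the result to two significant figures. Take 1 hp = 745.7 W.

Converting, Q̇_H = 25.10 hp = 18720 W, so COP_actual = Q̇_H/Ẇ = 18720/3130 = 5.980.
In absolute terms T_C = 286.48 K and T_H = 292.59 K, so ΔT = 6.111 K.
COP_Carnot = T_H/ΔT = 292.59/6.111 = 47.88.
η_II = COP_actual/COP_Carnot = 5.980/47.88 = 0.1249.

0.12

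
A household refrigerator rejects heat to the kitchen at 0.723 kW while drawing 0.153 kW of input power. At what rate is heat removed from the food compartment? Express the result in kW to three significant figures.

0.570 kW

For a cyclic device the first law requires Q̇_H = Q̇_C + Ẇ.
Q̇_C = Q̇_H − Ẇ = 0.5700 kW.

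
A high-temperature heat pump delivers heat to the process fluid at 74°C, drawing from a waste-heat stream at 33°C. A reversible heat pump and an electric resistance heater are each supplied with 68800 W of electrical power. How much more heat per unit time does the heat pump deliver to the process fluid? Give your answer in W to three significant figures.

514000 W

In absolute terms T_C = 306.15 K and T_H = 347.15 K, so ΔT = 41.00 K.
COP_Carnot = T_H/ΔT = 347.15/41.00 = 8.467.
The heat pump delivers Q̇_H = COP × Ẇ = 582500 W; the resistance heater delivers Ẇ = 68800 W.
Extra = (COP − 1)·Ẇ = 513700 W.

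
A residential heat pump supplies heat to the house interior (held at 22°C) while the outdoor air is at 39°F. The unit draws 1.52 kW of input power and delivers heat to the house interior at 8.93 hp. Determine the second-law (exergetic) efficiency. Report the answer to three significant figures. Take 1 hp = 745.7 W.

0.269

Converting, Q̇_H = 8.930 hp = 6.659 kW, so COP_actual = Q̇_H/Ẇ = 6.659/1.520 = 4.381.
In absolute terms T_C = 277.04 K and T_H = 295.15 K, so ΔT = 18.11 K.
COP_Carnot = T_H/ΔT = 295.15/18.11 = 16.30.
η_II = COP_actual/COP_Carnot = 4.381/16.30 = 0.2688.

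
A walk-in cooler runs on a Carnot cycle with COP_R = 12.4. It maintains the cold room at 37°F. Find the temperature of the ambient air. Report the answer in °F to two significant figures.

77 °F

COP_R = T_C/(T_H − T_C) gives T_H − T_C = T_C/COP.
With T_C = 275.93 K, T_H = 275.93 × (1 + 1/12.4) = 298.18 K.
Converting, 298.18 K = 77.05°F.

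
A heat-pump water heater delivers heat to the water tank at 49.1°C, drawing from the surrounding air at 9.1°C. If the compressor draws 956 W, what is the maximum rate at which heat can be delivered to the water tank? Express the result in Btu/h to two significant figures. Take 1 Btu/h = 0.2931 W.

26000 Btu/h

In absolute terms T_C = 282.25 K and T_H = 322.25 K, so ΔT = 40.00 K.
COP_Carnot = T_H/ΔT = 322.25/40.00 = 8.056.
Q̇_max = COP_Carnot × Ẇ = 8.056 × 956.0 W = 7702 W = 26280 Btu/h.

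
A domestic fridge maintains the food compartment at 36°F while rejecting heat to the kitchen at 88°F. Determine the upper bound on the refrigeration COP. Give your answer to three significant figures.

9.53

In absolute terms T_C = 275.37 K and T_H = 304.26 K, so ΔT = 28.89 K.
For a reversible cycle, COP_Carnot = T_C/ΔT = 275.37/28.89 = 9.532.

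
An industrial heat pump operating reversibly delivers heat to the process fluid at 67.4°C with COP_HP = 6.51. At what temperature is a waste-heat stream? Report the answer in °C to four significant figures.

15.09 °C

COP_HP = T_H/(T_H − T_C) gives T_H − T_C = T_H/COP.
With T_H = 340.55 K, T_C = 340.55 × (1 − 1/6.51) = 288.24 K.
Converting, 288.24 K = 15.09°C.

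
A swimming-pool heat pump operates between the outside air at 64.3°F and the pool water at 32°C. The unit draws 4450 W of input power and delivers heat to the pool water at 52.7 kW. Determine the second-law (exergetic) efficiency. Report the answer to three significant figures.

Converting, Q̇_H = 52.70 kW = 52700 W, so COP_actual = Q̇_H/Ẇ = 52700/4450 = 11.84.
In absolute terms T_C = 291.09 K and T_H = 305.15 K, so ΔT = 14.06 K.
COP_Carnot = T_H/ΔT = 305.15/14.06 = 21.71.
η_II = COP_actual/COP_Carnot = 11.84/21.71 = 0.5455.

0.545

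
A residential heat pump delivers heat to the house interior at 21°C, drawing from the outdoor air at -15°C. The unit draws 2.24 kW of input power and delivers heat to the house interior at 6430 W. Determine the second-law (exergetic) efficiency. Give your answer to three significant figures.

Converting, Q̇_H = 6430 W = 6.430 kW, so COP_actual = Q̇_H/Ẇ = 6.430/2.240 = 2.871.
In absolute terms T_C = 258.15 K and T_H = 294.15 K, so ΔT = 36.00 K.
COP_Carnot = T_H/ΔT = 294.15/36.00 = 8.171.
η_II = COP_actual/COP_Carnot = 2.871/8.171 = 0.3513.

0.351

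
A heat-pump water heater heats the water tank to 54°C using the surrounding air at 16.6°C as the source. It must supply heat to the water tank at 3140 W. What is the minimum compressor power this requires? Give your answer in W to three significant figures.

359 W

In absolute terms T_C = 289.75 K and T_H = 327.15 K, so ΔT = 37.40 K.
COP_Carnot = T_H/ΔT = 327.15/37.40 = 8.747.
Ẇ_min = Q̇/COP_Carnot = 3140/8.747 = 359.0 W.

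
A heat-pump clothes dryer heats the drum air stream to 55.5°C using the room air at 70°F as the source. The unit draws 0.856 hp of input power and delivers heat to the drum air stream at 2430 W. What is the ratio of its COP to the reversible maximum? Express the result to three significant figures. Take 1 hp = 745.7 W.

Converting, Q̇_H = 2430 W = 3.259 hp, so COP_actual = Q̇_H/Ẇ = 3.259/0.8560 = 3.807.
In absolute terms T_C = 294.26 K and T_H = 328.65 K, so ΔT = 34.39 K.
COP_Carnot = T_H/ΔT = 328.65/34.39 = 9.557.
η_II = COP_actual/COP_Carnot = 3.807/9.557 = 0.3983.

0.398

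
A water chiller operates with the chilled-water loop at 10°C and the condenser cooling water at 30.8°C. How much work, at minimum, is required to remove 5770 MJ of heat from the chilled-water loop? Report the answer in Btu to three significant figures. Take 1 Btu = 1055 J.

In absolute terms T_C = 283.15 K and T_H = 303.95 K, so ΔT = 20.80 K.
The reversible limit is COP_R = T_C/ΔT = 13.61, so W_min = Q_C/COP = Q_C·ΔT/T_C.
W_min = 5770 × 20.80/283.15 = 423.9 MJ = 401800 Btu.

402000 Btu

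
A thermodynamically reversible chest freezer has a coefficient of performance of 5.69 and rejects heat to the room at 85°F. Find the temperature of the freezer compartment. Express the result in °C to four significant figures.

For a Carnot refrigerator COP_R = T_C/(T_H − T_C), so T_C = COP·T_H/(1 + COP).
With T_H = 302.59 K, T_C = 5.69 × 302.59/6.690 = 257.36 K.
Converting, 257.36 K = -15.79°C.

-15.79 °C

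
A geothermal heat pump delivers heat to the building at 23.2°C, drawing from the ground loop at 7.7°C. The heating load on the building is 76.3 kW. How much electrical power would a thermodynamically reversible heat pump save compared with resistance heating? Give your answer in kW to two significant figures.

72 kW

In absolute terms T_C = 280.85 K and T_H = 296.35 K, so ΔT = 15.50 K.
COP_Carnot = T_H/ΔT = 296.35/15.50 = 19.12.
Resistance heating needs Ẇ_res = Q̇_H = 76.30 kW; the reversible heat pump needs only Ẇ_hp = Q̇_H/COP = 3.991 kW.
Saving = 76.30 − 3.991 = 72.31 kW.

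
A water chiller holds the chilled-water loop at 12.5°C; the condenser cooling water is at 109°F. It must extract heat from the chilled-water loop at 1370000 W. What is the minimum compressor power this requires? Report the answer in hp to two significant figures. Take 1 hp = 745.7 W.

In absolute terms T_C = 285.65 K and T_H = 315.93 K, so ΔT = 30.28 K.
COP_Carnot = T_C/ΔT = 285.65/30.28 = 9.434.
Ẇ_min = Q̇/COP_Carnot = 1370000/9.434 = 145200 W = 194.7 hp.

190 hp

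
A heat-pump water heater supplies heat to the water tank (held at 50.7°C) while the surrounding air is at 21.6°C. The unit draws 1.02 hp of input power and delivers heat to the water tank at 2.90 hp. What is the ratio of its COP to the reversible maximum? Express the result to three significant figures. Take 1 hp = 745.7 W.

COP_actual = Q̇_H/Ẇ = 2.900/1.020 = 2.843.
In absolute terms T_C = 294.75 K and T_H = 323.85 K, so ΔT = 29.10 K.
COP_Carnot = T_H/ΔT = 323.85/29.10 = 11.13.
η_II = COP_actual/COP_Carnot = 2.843/11.13 = 0.2555.

0.255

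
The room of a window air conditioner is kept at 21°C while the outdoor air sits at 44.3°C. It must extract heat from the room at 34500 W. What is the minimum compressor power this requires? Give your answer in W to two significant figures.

In absolute terms T_C = 294.15 K and T_H = 317.45 K, so ΔT = 23.30 K.
COP_Carnot = T_C/ΔT = 294.15/23.30 = 12.62.
Ẇ_min = Q̇/COP_Carnot = 34500/12.62 = 2733 W.

2700 W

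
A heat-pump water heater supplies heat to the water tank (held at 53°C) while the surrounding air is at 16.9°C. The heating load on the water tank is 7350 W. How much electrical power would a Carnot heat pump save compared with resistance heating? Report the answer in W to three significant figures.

In absolute terms T_C = 290.05 K and T_H = 326.15 K, so ΔT = 36.10 K.
COP_Carnot = T_H/ΔT = 326.15/36.10 = 9.035.
Resistance heating needs Ẇ_res = Q̇_H = 7350 W; the reversible heat pump needs only Ẇ_hp = Q̇_H/COP = 813.5 W.
Saving = 7350 − 813.5 = 6536 W.

6540 W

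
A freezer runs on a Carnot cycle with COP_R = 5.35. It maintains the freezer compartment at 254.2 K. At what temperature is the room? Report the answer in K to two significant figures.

300 K

COP_R = T_C/(T_H − T_C) gives T_H − T_C = T_C/COP.
With T_C = 254.20 K, T_H = 254.20 × (1 + 1/5.35) = 301.71 K.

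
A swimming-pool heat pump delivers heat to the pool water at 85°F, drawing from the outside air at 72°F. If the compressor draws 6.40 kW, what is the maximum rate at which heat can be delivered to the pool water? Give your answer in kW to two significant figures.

In absolute terms T_C = 295.37 K and T_H = 302.59 K, so ΔT = 7.222 K.
COP_Carnot = T_H/ΔT = 302.59/7.222 = 41.90.
Q̇_max = COP_Carnot × Ẇ = 41.90 × 6.400 kW = 268.1 kW.

270 kW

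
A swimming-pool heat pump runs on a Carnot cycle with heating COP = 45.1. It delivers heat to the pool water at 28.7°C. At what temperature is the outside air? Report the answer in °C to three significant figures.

22.0 °C

COP_HP = T_H/(T_H − T_C) gives T_H − T_C = T_H/COP.
With T_H = 301.85 K, T_C = 301.85 × (1 − 1/45.1) = 295.16 K.
Converting, 295.16 K = 22.01°C.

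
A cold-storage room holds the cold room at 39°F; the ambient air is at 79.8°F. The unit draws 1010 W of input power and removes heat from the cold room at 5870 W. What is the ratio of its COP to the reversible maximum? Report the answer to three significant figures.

COP_actual = Q̇_C/Ẇ = 5870/1010 = 5.812.
In absolute terms T_C = 277.04 K and T_H = 299.71 K, so ΔT = 22.67 K.
COP_Carnot = T_C/ΔT = 277.04/22.67 = 12.22.
η_II = COP_actual/COP_Carnot = 5.812/12.22 = 0.4755.

0.476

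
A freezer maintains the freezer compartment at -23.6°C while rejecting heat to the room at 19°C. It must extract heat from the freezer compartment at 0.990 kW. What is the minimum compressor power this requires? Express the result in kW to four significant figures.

In absolute terms T_C = 249.55 K and T_H = 292.15 K, so ΔT = 42.60 K.
COP_Carnot = T_C/ΔT = 249.55/42.60 = 5.858.
Ẇ_min = Q̇/COP_Carnot = 0.9900/5.858 = 0.1690 kW.

0.1690 kW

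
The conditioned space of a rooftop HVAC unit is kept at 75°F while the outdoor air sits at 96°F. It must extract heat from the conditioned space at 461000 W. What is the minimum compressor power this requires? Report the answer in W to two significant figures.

18000 W

In absolute terms T_C = 297.04 K and T_H = 308.71 K, so ΔT = 11.67 K.
COP_Carnot = T_C/ΔT = 297.04/11.67 = 25.46.
Ẇ_min = Q̇/COP_Carnot = 461000/25.46 = 18110 W.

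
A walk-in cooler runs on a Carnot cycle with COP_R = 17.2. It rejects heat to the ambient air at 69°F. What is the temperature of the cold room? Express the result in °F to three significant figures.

40.0 °F

For a Carnot refrigerator COP_R = T_C/(T_H − T_C), so T_C = COP·T_H/(1 + COP).
With T_H = 293.71 K, T_C = 17.2 × 293.71/18.20 = 277.57 K.
Converting, 277.57 K = 39.95°F.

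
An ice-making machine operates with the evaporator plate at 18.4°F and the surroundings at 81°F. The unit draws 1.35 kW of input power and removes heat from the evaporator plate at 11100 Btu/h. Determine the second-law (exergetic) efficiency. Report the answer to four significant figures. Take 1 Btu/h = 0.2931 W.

Converting, Q̇_C = 11100 Btu/h = 3.253 kW, so COP_actual = Q̇_C/Ẇ = 3.253/1.350 = 2.410.
In absolute terms T_C = 265.59 K and T_H = 300.37 K, so ΔT = 34.78 K.
COP_Carnot = T_C/ΔT = 265.59/34.78 = 7.637.
η_II = COP_actual/COP_Carnot = 2.410/7.637 = 0.3156.

0.3156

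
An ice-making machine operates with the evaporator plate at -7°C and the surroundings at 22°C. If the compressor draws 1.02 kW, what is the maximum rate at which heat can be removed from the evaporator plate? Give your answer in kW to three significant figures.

9.36 kW

In absolute terms T_C = 266.15 K and T_H = 295.15 K, so ΔT = 29.00 K.
COP_Carnot = T_C/ΔT = 266.15/29.00 = 9.178.
Q̇_max = COP_Carnot × Ẇ = 9.178 × 1.020 kW = 9.361 kW.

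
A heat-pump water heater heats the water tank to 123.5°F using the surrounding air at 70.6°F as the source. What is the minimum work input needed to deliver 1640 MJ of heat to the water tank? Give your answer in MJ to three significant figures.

In absolute terms T_C = 294.59 K and T_H = 323.98 K, so ΔT = 29.39 K.
The reversible limit is COP_HP = T_H/ΔT = 11.02, so W_min = Q_H/COP = Q_H·ΔT/T_H.
W_min = 1640 × 29.39/323.98 = 148.8 MJ.

149 MJ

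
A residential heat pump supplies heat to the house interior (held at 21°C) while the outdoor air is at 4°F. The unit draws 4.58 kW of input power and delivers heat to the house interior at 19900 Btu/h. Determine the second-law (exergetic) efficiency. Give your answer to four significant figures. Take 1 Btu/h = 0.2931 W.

0.1583

Converting, Q̇_H = 19900 Btu/h = 5.833 kW, so COP_actual = Q̇_H/Ẇ = 5.833/4.580 = 1.274.
In absolute terms T_C = 257.59 K and T_H = 294.15 K, so ΔT = 36.56 K.
COP_Carnot = T_H/ΔT = 294.15/36.56 = 8.047.
η_II = COP_actual/COP_Carnot = 1.274/8.047 = 0.1583.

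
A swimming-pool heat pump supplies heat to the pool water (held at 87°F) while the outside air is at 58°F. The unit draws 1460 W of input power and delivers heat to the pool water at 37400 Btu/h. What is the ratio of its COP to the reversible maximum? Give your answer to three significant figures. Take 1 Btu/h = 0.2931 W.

0.398

Converting, Q̇_H = 37400 Btu/h = 10960 W, so COP_actual = Q̇_H/Ẇ = 10960/1460 = 7.508.
In absolute terms T_C = 287.59 K and T_H = 303.71 K, so ΔT = 16.11 K.
COP_Carnot = T_H/ΔT = 303.71/16.11 = 18.85.
η_II = COP_actual/COP_Carnot = 7.508/18.85 = 0.3983.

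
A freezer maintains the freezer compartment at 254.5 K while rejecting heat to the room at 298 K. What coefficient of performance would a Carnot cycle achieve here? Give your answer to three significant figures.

The reservoir spacing is ΔT = 298 − 254.5 = 43.50 K.
For a reversible cycle, COP_Carnot = T_C/ΔT = 254.50/43.50 = 5.851.

5.85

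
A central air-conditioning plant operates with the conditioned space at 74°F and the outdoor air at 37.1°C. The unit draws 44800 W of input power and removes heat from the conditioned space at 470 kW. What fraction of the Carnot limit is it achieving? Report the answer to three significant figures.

0.487

Converting, Q̇_C = 470.0 kW = 470000 W, so COP_actual = Q̇_C/Ẇ = 470000/44800 = 10.49.
In absolute terms T_C = 296.48 K and T_H = 310.25 K, so ΔT = 13.77 K.
COP_Carnot = T_C/ΔT = 296.48/13.77 = 21.54.
η_II = COP_actual/COP_Carnot = 10.49/21.54 = 0.4871.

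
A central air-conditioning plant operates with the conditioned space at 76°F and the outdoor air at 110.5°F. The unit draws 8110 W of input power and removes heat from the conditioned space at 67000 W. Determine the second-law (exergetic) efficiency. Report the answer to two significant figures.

0.53

COP_actual = Q̇_C/Ẇ = 67000/8110 = 8.261.
In absolute terms T_C = 297.59 K and T_H = 316.76 K, so ΔT = 19.17 K.
COP_Carnot = T_C/ΔT = 297.59/19.17 = 15.53.
η_II = COP_actual/COP_Carnot = 8.261/15.53 = 0.5321.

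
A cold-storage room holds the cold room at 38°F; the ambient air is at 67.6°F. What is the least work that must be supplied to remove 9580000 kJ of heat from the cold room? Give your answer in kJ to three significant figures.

570000 kJ

In absolute terms T_C = 276.48 K and T_H = 292.93 K, so ΔT = 16.44 K.
The reversible limit is COP_R = T_C/ΔT = 16.81, so W_min = Q_C/COP = Q_C·ΔT/T_C.
W_min = 9580000 × 16.44/276.48 = 569800 kJ.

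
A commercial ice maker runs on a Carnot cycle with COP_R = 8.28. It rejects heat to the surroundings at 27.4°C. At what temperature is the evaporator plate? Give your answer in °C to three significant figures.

For a Carnot refrigerator COP_R = T_C/(T_H − T_C), so T_C = COP·T_H/(1 + COP).
With T_H = 300.55 K, T_C = 8.28 × 300.55/9.280 = 268.16 K.
Converting, 268.16 K = -4.99°C.

-4.99 °C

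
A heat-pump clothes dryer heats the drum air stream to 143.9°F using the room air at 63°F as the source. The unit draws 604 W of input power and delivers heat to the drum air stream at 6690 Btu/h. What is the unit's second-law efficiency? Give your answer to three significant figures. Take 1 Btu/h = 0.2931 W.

0.435

Converting, Q̇_H = 6690 Btu/h = 1961 W, so COP_actual = Q̇_H/Ẇ = 1961/604.0 = 3.246.
In absolute terms T_C = 290.37 K and T_H = 335.32 K, so ΔT = 44.94 K.
COP_Carnot = T_H/ΔT = 335.32/44.94 = 7.461.
η_II = COP_actual/COP_Carnot = 3.246/7.461 = 0.4351.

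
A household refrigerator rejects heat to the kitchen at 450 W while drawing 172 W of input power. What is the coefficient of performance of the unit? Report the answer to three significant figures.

1.62

The first law gives Q̇_H = Q̇_C + Ẇ, so the three rates are Q̇_C = 278.0, Q̇_H = 450.0, Ẇ = 172.0 W.
COP_R = Q̇_C/Ẇ = 278.0/172.0 = 1.616.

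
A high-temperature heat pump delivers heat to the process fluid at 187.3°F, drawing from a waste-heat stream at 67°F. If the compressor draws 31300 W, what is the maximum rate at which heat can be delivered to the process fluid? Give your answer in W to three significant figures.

In absolute terms T_C = 292.59 K and T_H = 359.43 K, so ΔT = 66.83 K.
COP_Carnot = T_H/ΔT = 359.43/66.83 = 5.378.
Q̇_max = COP_Carnot × Ẇ = 5.378 × 31300 W = 168300 W.

168000 W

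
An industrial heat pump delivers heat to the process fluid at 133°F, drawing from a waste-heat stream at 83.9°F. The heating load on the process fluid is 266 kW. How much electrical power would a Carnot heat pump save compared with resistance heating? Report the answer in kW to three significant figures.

244 kW

In absolute terms T_C = 301.98 K and T_H = 329.26 K, so ΔT = 27.28 K.
COP_Carnot = T_H/ΔT = 329.26/27.28 = 12.07.
Resistance heating needs Ẇ_res = Q̇_H = 266.0 kW; the reversible heat pump needs only Ẇ_hp = Q̇_H/COP = 22.04 kW.
Saving = 266.0 − 22.04 = 244.0 kW.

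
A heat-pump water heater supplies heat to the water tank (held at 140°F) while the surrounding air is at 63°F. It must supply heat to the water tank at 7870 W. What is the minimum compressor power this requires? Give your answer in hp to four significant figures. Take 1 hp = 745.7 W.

1.355 hp

In absolute terms T_C = 290.37 K and T_H = 333.15 K, so ΔT = 42.78 K.
COP_Carnot = T_H/ΔT = 333.15/42.78 = 7.788.
Ẇ_min = Q̇/COP_Carnot = 7870/7.788 = 1011 W = 1.355 hp.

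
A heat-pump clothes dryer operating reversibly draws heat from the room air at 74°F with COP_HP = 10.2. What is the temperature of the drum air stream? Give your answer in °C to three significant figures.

COP_HP = T_H/(T_H − T_C) rearranges to T_H = COP·T_C/(COP − 1).
With T_C = 296.48 K, T_H = 10.2 × 296.48/9.200 = 328.71 K.
Converting, 328.71 K = 55.56°C.

55.6 °C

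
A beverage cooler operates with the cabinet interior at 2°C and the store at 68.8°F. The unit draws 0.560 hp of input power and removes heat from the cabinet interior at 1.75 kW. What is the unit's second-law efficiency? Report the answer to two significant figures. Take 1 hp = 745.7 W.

Converting, Q̇_C = 1.750 kW = 2.347 hp, so COP_actual = Q̇_C/Ẇ = 2.347/0.5600 = 4.191.
In absolute terms T_C = 275.15 K and T_H = 293.59 K, so ΔT = 18.44 K.
COP_Carnot = T_C/ΔT = 275.15/18.44 = 14.92.
η_II = COP_actual/COP_Carnot = 4.191/14.92 = 0.2809.

0.28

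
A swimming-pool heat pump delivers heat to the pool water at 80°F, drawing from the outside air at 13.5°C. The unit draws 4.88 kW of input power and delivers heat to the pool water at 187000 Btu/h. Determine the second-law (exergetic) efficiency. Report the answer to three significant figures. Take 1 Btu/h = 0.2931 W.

0.493

Converting, Q̇_H = 187000 Btu/h = 54.81 kW, so COP_actual = Q̇_H/Ẇ = 54.81/4.880 = 11.23.
In absolute terms T_C = 286.65 K and T_H = 299.82 K, so ΔT = 13.17 K.
COP_Carnot = T_H/ΔT = 299.82/13.17 = 22.77.
η_II = COP_actual/COP_Carnot = 11.23/22.77 = 0.4932.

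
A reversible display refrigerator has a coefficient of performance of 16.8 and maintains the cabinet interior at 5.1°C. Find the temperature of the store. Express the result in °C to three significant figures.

21.7 °C

COP_R = T_C/(T_H − T_C) gives T_H − T_C = T_C/COP.
With T_C = 278.25 K, T_H = 278.25 × (1 + 1/16.8) = 294.81 K.
Converting, 294.81 K = 21.66°C.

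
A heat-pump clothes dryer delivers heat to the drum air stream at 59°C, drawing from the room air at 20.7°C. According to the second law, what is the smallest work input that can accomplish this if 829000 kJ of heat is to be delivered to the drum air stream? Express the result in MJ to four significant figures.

In absolute terms T_C = 293.85 K and T_H = 332.15 K, so ΔT = 38.30 K.
The reversible limit is COP_HP = T_H/ΔT = 8.672, so W_min = Q_H/COP = Q_H·ΔT/T_H.
W_min = 829000 × 38.30/332.15 = 95590 kJ = 95.59 MJ.

95.59 MJ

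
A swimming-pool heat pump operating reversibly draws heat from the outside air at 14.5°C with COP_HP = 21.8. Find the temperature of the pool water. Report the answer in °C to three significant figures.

COP_HP = T_H/(T_H − T_C) rearranges to T_H = COP·T_C/(COP − 1).
With T_C = 287.65 K, T_H = 21.8 × 287.65/20.80 = 301.48 K.
Converting, 301.48 K = 28.33°C.

28.3 °C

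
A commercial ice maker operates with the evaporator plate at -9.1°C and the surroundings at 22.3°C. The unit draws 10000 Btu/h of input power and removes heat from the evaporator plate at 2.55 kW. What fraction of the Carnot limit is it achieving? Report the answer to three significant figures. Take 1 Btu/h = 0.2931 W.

0.103

Converting, Q̇_C = 2.550 kW = 8700 Btu/h, so COP_actual = Q̇_C/Ẇ = 8700/10000 = 0.8700.
In absolute terms T_C = 264.05 K and T_H = 295.45 K, so ΔT = 31.40 K.
COP_Carnot = T_C/ΔT = 264.05/31.40 = 8.409.
η_II = COP_actual/COP_Carnot = 0.8700/8.409 = 0.1035.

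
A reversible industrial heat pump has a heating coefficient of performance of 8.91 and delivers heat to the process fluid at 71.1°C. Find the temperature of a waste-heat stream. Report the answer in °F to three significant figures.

COP_HP = T_H/(T_H − T_C) gives T_H − T_C = T_H/COP.
With T_H = 344.25 K, T_C = 344.25 × (1 − 1/8.91) = 305.61 K.
Converting, 305.61 K = 90.43°F.

90.4 °F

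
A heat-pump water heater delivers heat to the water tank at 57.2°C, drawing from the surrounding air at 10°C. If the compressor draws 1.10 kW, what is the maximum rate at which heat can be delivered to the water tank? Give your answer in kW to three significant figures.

7.70 kW

In absolute terms T_C = 283.15 K and T_H = 330.35 K, so ΔT = 47.20 K.
COP_Carnot = T_H/ΔT = 330.35/47.20 = 6.999.
Q̇_max = COP_Carnot × Ẇ = 6.999 × 1.100 kW = 7.699 kW.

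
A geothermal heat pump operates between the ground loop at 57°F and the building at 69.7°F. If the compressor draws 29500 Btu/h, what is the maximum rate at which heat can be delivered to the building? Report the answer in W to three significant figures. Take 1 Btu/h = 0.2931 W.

360000 W

In absolute terms T_C = 287.04 K and T_H = 294.09 K, so ΔT = 7.056 K.
COP_Carnot = T_H/ΔT = 294.09/7.056 = 41.68.
Q̇_max = COP_Carnot × Ẇ = 41.68 × 29500 Btu/h = 1230000 Btu/h = 360400 W.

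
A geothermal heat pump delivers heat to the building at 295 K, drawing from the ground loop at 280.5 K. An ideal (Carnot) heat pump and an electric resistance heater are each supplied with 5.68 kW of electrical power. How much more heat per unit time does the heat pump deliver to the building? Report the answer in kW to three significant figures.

The reservoir spacing is ΔT = 295 − 280.5 = 14.50 K.
COP_Carnot = T_H/ΔT = 295.00/14.50 = 20.34.
The heat pump delivers Q̇_H = COP × Ẇ = 115.6 kW; the resistance heater delivers Ẇ = 5.680 kW.
Extra = (COP − 1)·Ẇ = 109.9 kW.

110 kW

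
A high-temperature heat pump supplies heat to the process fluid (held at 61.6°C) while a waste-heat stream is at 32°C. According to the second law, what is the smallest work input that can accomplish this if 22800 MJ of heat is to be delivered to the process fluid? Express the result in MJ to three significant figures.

In absolute terms T_C = 305.15 K and T_H = 334.75 K, so ΔT = 29.60 K.
The reversible limit is COP_HP = T_H/ΔT = 11.31, so W_min = Q_H/COP = Q_H·ΔT/T_H.
W_min = 22800 × 29.60/334.75 = 2016 MJ.

2020 MJ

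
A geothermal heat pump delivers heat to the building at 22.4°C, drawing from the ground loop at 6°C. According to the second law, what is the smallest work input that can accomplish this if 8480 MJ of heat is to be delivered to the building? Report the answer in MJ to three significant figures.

In absolute terms T_C = 279.15 K and T_H = 295.55 K, so ΔT = 16.40 K.
The reversible limit is COP_HP = T_H/ΔT = 18.02, so W_min = Q_H/COP = Q_H·ΔT/T_H.
W_min = 8480 × 16.40/295.55 = 470.6 MJ.

471 MJ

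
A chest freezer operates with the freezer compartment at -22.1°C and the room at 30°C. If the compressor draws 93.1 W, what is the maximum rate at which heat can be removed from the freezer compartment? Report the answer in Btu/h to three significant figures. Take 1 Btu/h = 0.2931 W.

In absolute terms T_C = 251.05 K and T_H = 303.15 K, so ΔT = 52.10 K.
COP_Carnot = T_C/ΔT = 251.05/52.10 = 4.819.
Q̇_max = COP_Carnot × Ẇ = 4.819 × 93.10 W = 448.6 W = 1531 Btu/h.

1530 Btu/h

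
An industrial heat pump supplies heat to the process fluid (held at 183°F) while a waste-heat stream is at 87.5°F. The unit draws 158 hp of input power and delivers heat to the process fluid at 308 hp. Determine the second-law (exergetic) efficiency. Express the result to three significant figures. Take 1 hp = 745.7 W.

0.290

COP_actual = Q̇_H/Ẇ = 308.0/158.0 = 1.949.
In absolute terms T_C = 303.98 K and T_H = 357.04 K, so ΔT = 53.06 K.
COP_Carnot = T_H/ΔT = 357.04/53.06 = 6.730.
η_II = COP_actual/COP_Carnot = 1.949/6.730 = 0.2897.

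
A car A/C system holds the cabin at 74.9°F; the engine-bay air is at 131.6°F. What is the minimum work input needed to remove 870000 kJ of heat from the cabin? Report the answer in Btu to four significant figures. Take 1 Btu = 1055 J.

In absolute terms T_C = 296.98 K and T_H = 328.48 K, so ΔT = 31.50 K.
The reversible limit is COP_R = T_C/ΔT = 9.428, so W_min = Q_C/COP = Q_C·ΔT/T_C.
W_min = 870000 × 31.50/296.98 = 92280 kJ = 87470 Btu.

87470 Btu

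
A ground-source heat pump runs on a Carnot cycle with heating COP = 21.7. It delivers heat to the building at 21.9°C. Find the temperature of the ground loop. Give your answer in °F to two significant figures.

47 °F

COP_HP = T_H/(T_H − T_C) gives T_H − T_C = T_H/COP.
With T_H = 295.05 K, T_C = 295.05 × (1 − 1/21.7) = 281.45 K.
Converting, 281.45 K = 46.95°F.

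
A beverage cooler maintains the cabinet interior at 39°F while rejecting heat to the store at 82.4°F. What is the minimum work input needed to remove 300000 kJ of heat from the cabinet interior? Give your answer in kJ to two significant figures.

In absolute terms T_C = 277.04 K and T_H = 301.15 K, so ΔT = 24.11 K.
The reversible limit is COP_R = T_C/ΔT = 11.49, so W_min = Q_C/COP = Q_C·ΔT/T_C.
W_min = 300000 × 24.11/277.04 = 26110 kJ.

26000 kJ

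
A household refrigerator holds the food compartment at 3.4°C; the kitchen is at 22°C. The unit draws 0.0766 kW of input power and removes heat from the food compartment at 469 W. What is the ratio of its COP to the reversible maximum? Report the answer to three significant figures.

Converting, Q̇_C = 469.0 W = 0.4690 kW, so COP_actual = Q̇_C/Ẇ = 0.4690/0.07660 = 6.123.
In absolute terms T_C = 276.55 K and T_H = 295.15 K, so ΔT = 18.60 K.
COP_Carnot = T_C/ΔT = 276.55/18.60 = 14.87.
η_II = COP_actual/COP_Carnot = 6.123/14.87 = 0.4118.

0.412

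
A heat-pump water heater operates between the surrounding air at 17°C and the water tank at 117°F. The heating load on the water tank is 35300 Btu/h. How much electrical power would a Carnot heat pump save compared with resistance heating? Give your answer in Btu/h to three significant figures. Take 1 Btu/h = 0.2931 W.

In absolute terms T_C = 290.15 K and T_H = 320.37 K, so ΔT = 30.22 K.
COP_Carnot = T_H/ΔT = 320.37/30.22 = 10.60.
Resistance heating needs Ẇ_res = Q̇_H = 35300 Btu/h; the reversible heat pump needs only Ẇ_hp = Q̇_H/COP = 3330 Btu/h.
Saving = 35300 − 3330 = 31970 Btu/h.

32000 Btu/h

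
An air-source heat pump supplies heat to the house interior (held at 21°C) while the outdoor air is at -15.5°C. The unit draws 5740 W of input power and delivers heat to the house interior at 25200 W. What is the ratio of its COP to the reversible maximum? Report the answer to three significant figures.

0.545

COP_actual = Q̇_H/Ẇ = 25200/5740 = 4.390.
In absolute terms T_C = 257.65 K and T_H = 294.15 K, so ΔT = 36.50 K.
COP_Carnot = T_H/ΔT = 294.15/36.50 = 8.059.
η_II = COP_actual/COP_Carnot = 4.390/8.059 = 0.5448.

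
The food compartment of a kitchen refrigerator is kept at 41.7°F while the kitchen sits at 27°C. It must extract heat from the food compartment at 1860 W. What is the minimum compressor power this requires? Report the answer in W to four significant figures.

In absolute terms T_C = 278.54 K and T_H = 300.15 K, so ΔT = 21.61 K.
COP_Carnot = T_C/ΔT = 278.54/21.61 = 12.89.
Ẇ_min = Q̇/COP_Carnot = 1860/12.89 = 144.3 W.

144.3 W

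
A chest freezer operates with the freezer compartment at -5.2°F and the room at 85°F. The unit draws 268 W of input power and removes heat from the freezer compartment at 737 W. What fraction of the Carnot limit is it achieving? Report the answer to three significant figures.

COP_actual = Q̇_C/Ẇ = 737.0/268.0 = 2.750.
In absolute terms T_C = 252.48 K and T_H = 302.59 K, so ΔT = 50.11 K.
COP_Carnot = T_C/ΔT = 252.48/50.11 = 5.038.
η_II = COP_actual/COP_Carnot = 2.750/5.038 = 0.5458.

0.546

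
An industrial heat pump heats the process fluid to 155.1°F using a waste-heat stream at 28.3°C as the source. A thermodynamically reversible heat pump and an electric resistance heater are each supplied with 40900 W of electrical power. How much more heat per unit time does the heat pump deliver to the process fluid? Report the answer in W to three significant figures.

In absolute terms T_C = 301.45 K and T_H = 341.54 K, so ΔT = 40.09 K.
COP_Carnot = T_H/ΔT = 341.54/40.09 = 8.520.
The heat pump delivers Q̇_H = COP × Ẇ = 348400 W; the resistance heater delivers Ẇ = 40900 W.
Extra = (COP − 1)·Ẇ = 307500 W.

308000 W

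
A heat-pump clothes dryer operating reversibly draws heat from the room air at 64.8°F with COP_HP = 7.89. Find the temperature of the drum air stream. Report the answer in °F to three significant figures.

141 °F

COP_HP = T_H/(T_H − T_C) rearranges to T_H = COP·T_C/(COP − 1).
With T_C = 291.37 K, T_H = 7.89 × 291.37/6.890 = 333.66 K.
Converting, 333.66 K = 140.92°F.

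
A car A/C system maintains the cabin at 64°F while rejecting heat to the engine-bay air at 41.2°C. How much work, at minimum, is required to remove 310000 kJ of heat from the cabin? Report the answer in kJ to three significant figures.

In absolute terms T_C = 290.93 K and T_H = 314.35 K, so ΔT = 23.42 K.
The reversible limit is COP_R = T_C/ΔT = 12.42, so W_min = Q_C/COP = Q_C·ΔT/T_C.
W_min = 310000 × 23.42/290.93 = 24960 kJ.

25000 kJ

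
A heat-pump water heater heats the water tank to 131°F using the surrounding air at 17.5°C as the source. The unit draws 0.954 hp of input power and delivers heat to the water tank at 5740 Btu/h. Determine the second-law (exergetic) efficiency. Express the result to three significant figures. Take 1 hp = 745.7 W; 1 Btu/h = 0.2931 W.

Converting, Q̇_H = 5740 Btu/h = 2.256 hp, so COP_actual = Q̇_H/Ẇ = 2.256/0.9540 = 2.365.
In absolute terms T_C = 290.65 K and T_H = 328.15 K, so ΔT = 37.50 K.
COP_Carnot = T_H/ΔT = 328.15/37.50 = 8.751.
η_II = COP_actual/COP_Carnot = 2.365/8.751 = 0.2703.

0.270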